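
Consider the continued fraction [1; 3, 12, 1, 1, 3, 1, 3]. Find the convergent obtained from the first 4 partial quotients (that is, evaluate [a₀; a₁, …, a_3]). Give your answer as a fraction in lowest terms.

Start with 1.
12 + 1/(1/1) = 12 + 1/1 = 13/1
3 + 1/(13/1) = 3 + 1/13 = 40/13
1 + 1/(40/13) = 1 + 13/40 = 53/40

53/40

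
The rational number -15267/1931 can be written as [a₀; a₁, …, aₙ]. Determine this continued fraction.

[-8; 10, 1, 2, 60]

-15267 ÷ 1931 → quotient -8, remainder 181
1931 ÷ 181 → quotient 10, remainder 121
181 ÷ 121 → quotient 1, remainder 60
121 ÷ 60 → quotient 2, remainder 1
60 ÷ 1 → quotient 60, remainder 0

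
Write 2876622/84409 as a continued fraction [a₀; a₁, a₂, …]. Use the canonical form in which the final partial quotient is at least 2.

[34; 12, 1, 1, 3, 6, 3, 48]

2876622 ÷ 84409 → quotient 34, remainder 6716
84409 ÷ 6716 → quotient 12, remainder 3817
6716 ÷ 3817 → quotient 1, remainder 2899
3817 ÷ 2899 → quotient 1, remainder 918
2899 ÷ 918 → quotient 3, remainder 145
918 ÷ 145 → quotient 6, remainder 48
145 ÷ 48 → quotient 3, remainder 1
48 ÷ 1 → quotient 48, remainder 0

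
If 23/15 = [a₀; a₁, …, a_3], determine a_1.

1

Run the Euclidean algorithm, recording each quotient:
23 ÷ 15 → quotient 1, remainder 8
15 ÷ 8 → quotient 1, remainder 7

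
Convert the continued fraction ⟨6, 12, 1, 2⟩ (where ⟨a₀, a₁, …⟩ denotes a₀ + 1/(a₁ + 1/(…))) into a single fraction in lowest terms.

Starting at the tail and folding back:
Start with 2.
1 + 1/(2/1) = 1 + 1/2 = 3/2
12 + 1/(3/2) = 12 + 2/3 = 38/3
6 + 1/(38/3) = 6 + 3/38 = 231/38

231/38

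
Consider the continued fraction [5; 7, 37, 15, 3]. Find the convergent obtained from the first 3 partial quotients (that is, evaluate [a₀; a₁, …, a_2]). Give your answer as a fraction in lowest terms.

1337/260

Start with 37.
7 + 1/(37/1) = 7 + 1/37 = 260/37
5 + 1/(260/37) = 5 + 37/260 = 1337/260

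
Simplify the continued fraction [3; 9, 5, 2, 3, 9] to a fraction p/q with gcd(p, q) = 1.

Use the convergent recurrence hₖ = aₖ·hₖ₋₁ + hₖ₋₂ (and likewise for the denominators kₖ):
a_0 = 3: 3/1
a_1 = 9: 28/9
a_2 = 5: 143/46
a_3 = 2: 314/101
a_4 = 3: 1085/349
a_5 = 9: 10079/3242

10079/3242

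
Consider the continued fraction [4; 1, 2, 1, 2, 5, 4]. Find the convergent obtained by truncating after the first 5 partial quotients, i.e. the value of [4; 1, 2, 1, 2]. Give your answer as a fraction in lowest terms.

52/11

a_0 = 4: 4/1
a_1 = 1: 5/1
a_2 = 2: 14/3
a_3 = 1: 19/4
a_4 = 2: 52/11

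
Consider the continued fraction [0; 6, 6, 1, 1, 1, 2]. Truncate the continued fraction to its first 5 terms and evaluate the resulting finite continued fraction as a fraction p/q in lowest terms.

13/80

Build up convergents one term at a time:
a_0 = 0: 0/1
a_1 = 6: 1/6
a_2 = 6: 6/37
a_3 = 1: 7/43
a_4 = 1: 13/80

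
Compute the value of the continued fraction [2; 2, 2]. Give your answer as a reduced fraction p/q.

Start with 2.
2 + 1/(2/1) = 2 + 1/2 = 5/2
2 + 1/(5/2) = 2 + 2/5 = 12/5

12/5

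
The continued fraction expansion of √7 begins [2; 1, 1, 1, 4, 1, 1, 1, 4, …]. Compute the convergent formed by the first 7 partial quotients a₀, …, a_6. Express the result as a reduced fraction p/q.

a_0 = 2: 2/1
a_1 = 1: 3/1
a_2 = 1: 5/2
a_3 = 1: 8/3
a_4 = 4: 37/14
a_5 = 1: 45/17
a_6 = 1: 82/31

82/31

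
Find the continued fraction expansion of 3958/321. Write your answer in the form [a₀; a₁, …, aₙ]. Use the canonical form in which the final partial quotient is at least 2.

[12; 3, 35, 3]

Run the Euclidean algorithm, recording each quotient:
3958 ÷ 321 → quotient 12, remainder 106
321 ÷ 106 → quotient 3, remainder 3
106 ÷ 3 → quotient 35, remainder 1
3 ÷ 1 → quotient 3, remainder 0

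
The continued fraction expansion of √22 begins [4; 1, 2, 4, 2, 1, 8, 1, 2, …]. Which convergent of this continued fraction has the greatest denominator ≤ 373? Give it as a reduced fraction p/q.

1712/365

List convergents until the denominator exceeds the bound:
a_0 = 4: 4/1  (≤ bound)
a_1 = 1: 5/1  (≤ bound)
a_2 = 2: 14/3  (≤ bound)
a_3 = 4: 61/13  (≤ bound)
a_4 = 2: 136/29  (≤ bound)
a_5 = 1: 197/42  (≤ bound)
a_6 = 8: 1712/365  (≤ bound)
a_7 = 1: 1909/407  (> 373, stop)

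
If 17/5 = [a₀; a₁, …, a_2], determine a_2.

2

Run the Euclidean algorithm, recording each quotient:
17 ÷ 5 → quotient 3, remainder 2
5 ÷ 2 → quotient 2, remainder 1
2 ÷ 1 → quotient 2, remainder 0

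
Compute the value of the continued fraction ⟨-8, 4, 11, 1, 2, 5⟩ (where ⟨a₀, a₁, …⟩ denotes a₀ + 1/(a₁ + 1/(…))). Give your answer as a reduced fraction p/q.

-5925/764

a_0 = -8: -8/1
a_1 = 4: -31/4
a_2 = 11: -349/45
a_3 = 1: -380/49
a_4 = 2: -1109/143
a_5 = 5: -5925/764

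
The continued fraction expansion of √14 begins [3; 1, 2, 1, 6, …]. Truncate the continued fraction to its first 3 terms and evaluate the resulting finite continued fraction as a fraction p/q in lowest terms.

a_0 = 3: 3/1
a_1 = 1: 4/1
a_2 = 2: 11/3

11/3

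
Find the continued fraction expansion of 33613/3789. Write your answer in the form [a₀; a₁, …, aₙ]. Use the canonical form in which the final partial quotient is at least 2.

Run the Euclidean algorithm, recording each quotient:
⌊33613/3789⌋ = 8, remainder 3301
⌊3789/3301⌋ = 1, remainder 488
⌊3301/488⌋ = 6, remainder 373
⌊488/373⌋ = 1, remainder 115
⌊373/115⌋ = 3, remainder 28
⌊115/28⌋ = 4, remainder 3
⌊28/3⌋ = 9, remainder 1
⌊3/1⌋ = 3, remainder 0

[8; 1, 6, 1, 3, 4, 9, 3]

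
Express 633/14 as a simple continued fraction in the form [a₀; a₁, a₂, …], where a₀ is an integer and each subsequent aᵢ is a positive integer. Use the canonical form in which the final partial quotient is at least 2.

Run the Euclidean algorithm, recording each quotient:
633 = 45·14 + 3, so a_0 = 45
14 = 4·3 + 2, so a_1 = 4
3 = 1·2 + 1, so a_2 = 1
2 = 2·1 + 0, so a_3 = 2

[45; 4, 1, 2]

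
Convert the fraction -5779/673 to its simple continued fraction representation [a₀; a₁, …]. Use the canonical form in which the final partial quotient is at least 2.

[-9; 2, 2, 2, 1, 1, 1, 14]

-5779 ÷ 673 → quotient -9, remainder 278
673 ÷ 278 → quotient 2, remainder 117
278 ÷ 117 → quotient 2, remainder 44
117 ÷ 44 → quotient 2, remainder 29
44 ÷ 29 → quotient 1, remainder 15
29 ÷ 15 → quotient 1, remainder 14
15 ÷ 14 → quotient 1, remainder 1
14 ÷ 1 → quotient 14, remainder 0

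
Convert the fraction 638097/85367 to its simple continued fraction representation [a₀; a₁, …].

⌊638097/85367⌋ = 7, remainder 40528
⌊85367/40528⌋ = 2, remainder 4311
⌊40528/4311⌋ = 9, remainder 1729
⌊4311/1729⌋ = 2, remainder 853
⌊1729/853⌋ = 2, remainder 23
⌊853/23⌋ = 37, remainder 2
⌊23/2⌋ = 11, remainder 1
⌊2/1⌋ = 2, remainder 0

[7; 2, 9, 2, 2, 37, 11, 2]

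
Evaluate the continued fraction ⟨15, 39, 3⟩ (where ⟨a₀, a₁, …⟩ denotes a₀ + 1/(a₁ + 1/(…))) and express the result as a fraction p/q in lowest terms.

a_0 = 15: 15/1
a_1 = 39: 586/39
a_2 = 3: 1773/118

1773/118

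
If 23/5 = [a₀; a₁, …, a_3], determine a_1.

Apply division with remainder until the remainder is 0:
⌊23/5⌋ = 4, remainder 3
⌊5/3⌋ = 1, remainder 2

1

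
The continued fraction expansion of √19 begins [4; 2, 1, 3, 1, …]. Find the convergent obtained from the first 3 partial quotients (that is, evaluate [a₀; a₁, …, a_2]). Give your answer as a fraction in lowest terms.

13/3

a_0 = 4: 4/1
a_1 = 2: 9/2
a_2 = 1: 13/3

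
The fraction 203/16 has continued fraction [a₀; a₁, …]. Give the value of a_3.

5

Repeatedly divide and take the remainder:
⌊203/16⌋ = 12, remainder 11
⌊16/11⌋ = 1, remainder 5
⌊11/5⌋ = 2, remainder 1
⌊5/1⌋ = 5, remainder 0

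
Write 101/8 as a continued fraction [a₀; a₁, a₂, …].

[12; 1, 1, 1, 2]

Apply division with remainder until the remainder is 0:
101 = 12·8 + 5, so a_0 = 12
8 = 1·5 + 3, so a_1 = 1
5 = 1·3 + 2, so a_2 = 1
3 = 1·2 + 1, so a_3 = 1
2 = 2·1 + 0, so a_4 = 2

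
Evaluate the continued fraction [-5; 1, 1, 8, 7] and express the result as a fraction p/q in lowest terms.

-541/121

a_0 = -5: -5/1
a_1 = 1: -4/1
a_2 = 1: -9/2
a_3 = 8: -76/17
a_4 = 7: -541/121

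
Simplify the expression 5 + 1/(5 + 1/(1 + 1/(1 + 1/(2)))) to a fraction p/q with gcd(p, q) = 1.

145/28

Start with 2.
1 + 1/(2/1) = 1 + 1/2 = 3/2
1 + 1/(3/2) = 1 + 2/3 = 5/3
5 + 1/(5/3) = 5 + 3/5 = 28/5
5 + 1/(28/5) = 5 + 5/28 = 145/28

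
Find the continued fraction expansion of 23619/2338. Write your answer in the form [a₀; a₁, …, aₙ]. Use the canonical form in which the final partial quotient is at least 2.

Run the Euclidean algorithm, recording each quotient:
23619 ÷ 2338 → quotient 10, remainder 239
2338 ÷ 239 → quotient 9, remainder 187
239 ÷ 187 → quotient 1, remainder 52
187 ÷ 52 → quotient 3, remainder 31
52 ÷ 31 → quotient 1, remainder 21
31 ÷ 21 → quotient 1, remainder 10
21 ÷ 10 → quotient 2, remainder 1
10 ÷ 1 → quotient 10, remainder 0

[10; 9, 1, 3, 1, 1, 2, 10]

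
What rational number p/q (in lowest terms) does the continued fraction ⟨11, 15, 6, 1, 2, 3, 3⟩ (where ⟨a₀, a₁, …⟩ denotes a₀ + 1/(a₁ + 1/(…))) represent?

37049/3348

Collapse the nested fraction from the inside out:
Start with 3.
3 + 1/(3/1) = 3 + 1/3 = 10/3
2 + 1/(10/3) = 2 + 3/10 = 23/10
1 + 1/(23/10) = 1 + 10/23 = 33/23
6 + 1/(33/23) = 6 + 23/33 = 221/33
15 + 1/(221/33) = 15 + 33/221 = 3348/221
11 + 1/(3348/221) = 11 + 221/3348 = 37049/3348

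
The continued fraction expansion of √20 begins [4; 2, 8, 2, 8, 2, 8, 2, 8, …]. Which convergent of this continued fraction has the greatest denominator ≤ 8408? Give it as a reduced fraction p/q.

24476/5473

a_0 = 4: 4/1  (≤ bound)
a_1 = 2: 9/2  (≤ bound)
a_2 = 8: 76/17  (≤ bound)
a_3 = 2: 161/36  (≤ bound)
a_4 = 8: 1364/305  (≤ bound)
a_5 = 2: 2889/646  (≤ bound)
a_6 = 8: 24476/5473  (≤ bound)
a_7 = 2: 51841/11592  (> 8408, stop)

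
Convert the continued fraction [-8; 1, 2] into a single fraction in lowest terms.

a_0 = -8: -8/1
a_1 = 1: -7/1
a_2 = 2: -22/3

-22/3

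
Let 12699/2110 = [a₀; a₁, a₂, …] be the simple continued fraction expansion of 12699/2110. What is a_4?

3

12699 = 6·2110 + 39, so a_0 = 6
2110 = 54·39 + 4, so a_1 = 54
39 = 9·4 + 3, so a_2 = 9
4 = 1·3 + 1, so a_3 = 1
3 = 3·1 + 0, so a_4 = 3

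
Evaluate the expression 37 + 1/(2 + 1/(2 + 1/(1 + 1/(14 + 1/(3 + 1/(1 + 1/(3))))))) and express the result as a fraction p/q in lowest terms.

58873/1573

a_0 = 37: 37/1
a_1 = 2: 75/2
a_2 = 2: 187/5
a_3 = 1: 262/7
a_4 = 14: 3855/103
a_5 = 3: 11827/316
a_6 = 1: 15682/419
a_7 = 3: 58873/1573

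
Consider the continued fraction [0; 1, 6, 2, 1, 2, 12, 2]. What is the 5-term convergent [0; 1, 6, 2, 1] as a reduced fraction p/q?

19/22

Start with 1.
2 + 1/(1/1) = 2 + 1/1 = 3/1
6 + 1/(3/1) = 6 + 1/3 = 19/3
1 + 1/(19/3) = 1 + 3/19 = 22/19
0 + 1/(22/19) = 0 + 19/22 = 19/22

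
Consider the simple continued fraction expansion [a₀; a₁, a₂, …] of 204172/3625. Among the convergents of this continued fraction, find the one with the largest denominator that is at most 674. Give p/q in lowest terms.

7491/133

List convergents until the denominator exceeds the bound:
a_0 = 56: 56/1  (≤ bound)
a_1 = 3: 169/3  (≤ bound)
a_2 = 10: 1746/31  (≤ bound)
a_3 = 1: 1915/34  (≤ bound)
a_4 = 3: 7491/133  (≤ bound)
a_5 = 27: 204172/3625  (> 674, stop)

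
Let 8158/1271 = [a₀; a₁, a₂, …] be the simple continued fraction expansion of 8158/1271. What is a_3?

Repeatedly divide and take the remainder:
8158 = 6·1271 + 532, so a_0 = 6
1271 = 2·532 + 207, so a_1 = 2
532 = 2·207 + 118, so a_2 = 2
207 = 1·118 + 89, so a_3 = 1

1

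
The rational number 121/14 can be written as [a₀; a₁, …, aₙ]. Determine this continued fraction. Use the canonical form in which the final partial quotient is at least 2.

[8; 1, 1, 1, 4]

Apply division with remainder until the remainder is 0:
121 ÷ 14 → quotient 8, remainder 9
14 ÷ 9 → quotient 1, remainder 5
9 ÷ 5 → quotient 1, remainder 4
5 ÷ 4 → quotient 1, remainder 1
4 ÷ 1 → quotient 4, remainder 0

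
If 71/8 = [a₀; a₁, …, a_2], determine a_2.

Repeatedly divide and take the remainder:
⌊71/8⌋ = 8, remainder 7
⌊8/7⌋ = 1, remainder 1
⌊7/1⌋ = 7, remainder 0

7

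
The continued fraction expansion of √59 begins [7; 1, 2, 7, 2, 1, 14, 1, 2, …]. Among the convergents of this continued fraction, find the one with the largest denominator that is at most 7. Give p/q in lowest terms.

a_0 = 7: 7/1  (≤ bound)
a_1 = 1: 8/1  (≤ bound)
a_2 = 2: 23/3  (≤ bound)
a_3 = 7: 169/22  (> 7, stop)

23/3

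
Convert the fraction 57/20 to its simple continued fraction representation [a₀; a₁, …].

57 ÷ 20 → quotient 2, remainder 17
20 ÷ 17 → quotient 1, remainder 3
17 ÷ 3 → quotient 5, remainder 2
3 ÷ 2 → quotient 1, remainder 1
2 ÷ 1 → quotient 2, remainder 0

[2; 1, 5, 1, 2]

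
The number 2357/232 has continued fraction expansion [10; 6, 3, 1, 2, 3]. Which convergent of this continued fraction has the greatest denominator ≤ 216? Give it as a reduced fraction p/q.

a_0 = 10: 10/1  (≤ bound)
a_1 = 6: 61/6  (≤ bound)
a_2 = 3: 193/19  (≤ bound)
a_3 = 1: 254/25  (≤ bound)
a_4 = 2: 701/69  (≤ bound)
a_5 = 3: 2357/232  (> 216, stop)

701/69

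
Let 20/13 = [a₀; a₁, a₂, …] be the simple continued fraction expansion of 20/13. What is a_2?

1

20 ÷ 13 → quotient 1, remainder 7
13 ÷ 7 → quotient 1, remainder 6
7 ÷ 6 → quotient 1, remainder 1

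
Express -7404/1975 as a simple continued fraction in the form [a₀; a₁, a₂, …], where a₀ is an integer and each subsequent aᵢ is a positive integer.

[-4; 3, 1, 54, 9]

Run the Euclidean algorithm, recording each quotient:
-7404 = -4·1975 + 496, so a_0 = -4
1975 = 3·496 + 487, so a_1 = 3
496 = 1·487 + 9, so a_2 = 1
487 = 54·9 + 1, so a_3 = 54
9 = 9·1 + 0, so a_4 = 9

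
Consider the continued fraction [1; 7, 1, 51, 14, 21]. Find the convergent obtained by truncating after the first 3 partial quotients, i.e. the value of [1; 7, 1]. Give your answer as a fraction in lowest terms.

9/8

Start with 1.
7 + 1/(1/1) = 7 + 1/1 = 8/1
1 + 1/(8/1) = 1 + 1/8 = 9/8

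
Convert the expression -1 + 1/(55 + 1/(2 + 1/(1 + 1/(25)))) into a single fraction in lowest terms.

-4184/4261

Collapse the nested fraction from the inside out:
Start with 25.
1 + 1/(25/1) = 1 + 1/25 = 26/25
2 + 1/(26/25) = 2 + 25/26 = 77/26
55 + 1/(77/26) = 55 + 26/77 = 4261/77
-1 + 1/(4261/77) = -1 + 77/4261 = -4184/4261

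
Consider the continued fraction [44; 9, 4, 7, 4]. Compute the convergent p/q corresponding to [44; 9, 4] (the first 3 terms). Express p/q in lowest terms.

1632/37

a_0 = 44: 44/1
a_1 = 9: 397/9
a_2 = 4: 1632/37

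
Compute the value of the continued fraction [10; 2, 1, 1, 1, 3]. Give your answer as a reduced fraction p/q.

301/29

Use the convergent recurrence hₖ = aₖ·hₖ₋₁ + hₖ₋₂ (and likewise for the denominators kₖ):
a_0 = 10: 10/1
a_1 = 2: 21/2
a_2 = 1: 31/3
a_3 = 1: 52/5
a_4 = 1: 83/8
a_5 = 3: 301/29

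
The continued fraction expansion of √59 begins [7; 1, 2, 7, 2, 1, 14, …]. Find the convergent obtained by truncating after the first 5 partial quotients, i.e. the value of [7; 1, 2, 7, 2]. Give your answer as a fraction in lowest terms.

361/47

a_0 = 7: 7/1
a_1 = 1: 8/1
a_2 = 2: 23/3
a_3 = 7: 169/22
a_4 = 2: 361/47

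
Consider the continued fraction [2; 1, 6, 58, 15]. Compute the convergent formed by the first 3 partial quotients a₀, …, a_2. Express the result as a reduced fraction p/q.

20/7

a_0 = 2: 2/1
a_1 = 1: 3/1
a_2 = 6: 20/7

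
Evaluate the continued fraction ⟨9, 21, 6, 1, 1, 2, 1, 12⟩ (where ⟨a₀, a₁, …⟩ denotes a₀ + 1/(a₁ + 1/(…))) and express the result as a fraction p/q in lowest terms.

111951/12374

Start with 12.
1 + 1/(12/1) = 1 + 1/12 = 13/12
2 + 1/(13/12) = 2 + 12/13 = 38/13
1 + 1/(38/13) = 1 + 13/38 = 51/38
1 + 1/(51/38) = 1 + 38/51 = 89/51
6 + 1/(89/51) = 6 + 51/89 = 585/89
21 + 1/(585/89) = 21 + 89/585 = 12374/585
9 + 1/(12374/585) = 9 + 585/12374 = 111951/12374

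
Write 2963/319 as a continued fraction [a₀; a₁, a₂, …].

2963 = 9·319 + 92, so a_0 = 9
319 = 3·92 + 43, so a_1 = 3
92 = 2·43 + 6, so a_2 = 2
43 = 7·6 + 1, so a_3 = 7
6 = 6·1 + 0, so a_4 = 6

[9; 3, 2, 7, 6]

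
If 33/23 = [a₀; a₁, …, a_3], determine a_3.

3

Apply division with remainder until the remainder is 0:
33 = 1·23 + 10, so a_0 = 1
23 = 2·10 + 3, so a_1 = 2
10 = 3·3 + 1, so a_2 = 3
3 = 3·1 + 0, so a_3 = 3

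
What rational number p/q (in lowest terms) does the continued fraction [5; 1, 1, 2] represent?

Start with 2.
1 + 1/(2/1) = 1 + 1/2 = 3/2
1 + 1/(3/2) = 1 + 2/3 = 5/3
5 + 1/(5/3) = 5 + 3/5 = 28/5

28/5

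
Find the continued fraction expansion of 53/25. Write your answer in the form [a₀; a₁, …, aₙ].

[2; 8, 3]

53 = 2·25 + 3, so a_0 = 2
25 = 8·3 + 1, so a_1 = 8
3 = 3·1 + 0, so a_2 = 3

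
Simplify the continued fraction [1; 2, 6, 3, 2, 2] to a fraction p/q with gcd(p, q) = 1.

338/231

Start with 2.
2 + 1/(2/1) = 2 + 1/2 = 5/2
3 + 1/(5/2) = 3 + 2/5 = 17/5
6 + 1/(17/5) = 6 + 5/17 = 107/17
2 + 1/(107/17) = 2 + 17/107 = 231/107
1 + 1/(231/107) = 1 + 107/231 = 338/231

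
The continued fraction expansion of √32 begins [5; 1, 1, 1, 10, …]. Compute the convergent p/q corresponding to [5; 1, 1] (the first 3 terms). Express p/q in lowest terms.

a_0 = 5: 5/1
a_1 = 1: 6/1
a_2 = 1: 11/2

11/2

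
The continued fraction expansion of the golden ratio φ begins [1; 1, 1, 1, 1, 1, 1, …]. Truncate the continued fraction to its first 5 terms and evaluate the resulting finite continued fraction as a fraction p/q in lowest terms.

Starting at the tail and folding back:
Start with 1.
1 + 1/(1/1) = 1 + 1/1 = 2/1
1 + 1/(2/1) = 1 + 1/2 = 3/2
1 + 1/(3/2) = 1 + 2/3 = 5/3
1 + 1/(5/3) = 1 + 3/5 = 8/5

8/5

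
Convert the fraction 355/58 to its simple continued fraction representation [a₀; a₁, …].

Repeatedly divide and take the remainder:
355 = 6·58 + 7, so a_0 = 6
58 = 8·7 + 2, so a_1 = 8
7 = 3·2 + 1, so a_2 = 3
2 = 2·1 + 0, so a_3 = 2

[6; 8, 3, 2]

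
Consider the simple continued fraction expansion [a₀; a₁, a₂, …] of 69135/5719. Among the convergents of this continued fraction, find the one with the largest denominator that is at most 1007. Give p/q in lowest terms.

a_0 = 12: 12/1  (≤ bound)
a_1 = 11: 133/11  (≤ bound)
a_2 = 3: 411/34  (≤ bound)
a_3 = 1: 544/45  (≤ bound)
a_4 = 1: 955/79  (≤ bound)
a_5 = 3: 3409/282  (≤ bound)
a_6 = 20: 69135/5719  (> 1007, stop)

3409/282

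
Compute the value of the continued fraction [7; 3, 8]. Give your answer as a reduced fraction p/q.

183/25

Start with 8.
3 + 1/(8/1) = 3 + 1/8 = 25/8
7 + 1/(25/8) = 7 + 8/25 = 183/25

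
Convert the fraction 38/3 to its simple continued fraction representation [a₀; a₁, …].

Repeatedly divide and take the remainder:
⌊38/3⌋ = 12, remainder 2
⌊3/2⌋ = 1, remainder 1
⌊2/1⌋ = 2, remainder 0

[12; 1, 2]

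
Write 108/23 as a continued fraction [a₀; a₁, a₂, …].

108 = 4·23 + 16, so a_0 = 4
23 = 1·16 + 7, so a_1 = 1
16 = 2·7 + 2, so a_2 = 2
7 = 3·2 + 1, so a_3 = 3
2 = 2·1 + 0, so a_4 = 2

[4; 1, 2, 3, 2]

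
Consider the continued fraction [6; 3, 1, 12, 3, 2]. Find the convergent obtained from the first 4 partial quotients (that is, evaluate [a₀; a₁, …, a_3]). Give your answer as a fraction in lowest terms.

319/51

Start with 12.
1 + 1/(12/1) = 1 + 1/12 = 13/12
3 + 1/(13/12) = 3 + 12/13 = 51/13
6 + 1/(51/13) = 6 + 13/51 = 319/51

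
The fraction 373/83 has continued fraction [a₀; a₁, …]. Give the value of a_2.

Apply division with remainder until the remainder is 0:
373 ÷ 83 → quotient 4, remainder 41
83 ÷ 41 → quotient 2, remainder 1
41 ÷ 1 → quotient 41, remainder 0

41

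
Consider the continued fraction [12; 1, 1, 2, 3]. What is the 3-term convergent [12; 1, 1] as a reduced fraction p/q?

Starting at the tail and folding back:
Start with 1.
1 + 1/(1/1) = 1 + 1/1 = 2/1
12 + 1/(2/1) = 12 + 1/2 = 25/2

25/2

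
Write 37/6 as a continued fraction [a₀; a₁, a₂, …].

[6; 6]

37 = 6·6 + 1, so a_0 = 6
6 = 6·1 + 0, so a_1 = 6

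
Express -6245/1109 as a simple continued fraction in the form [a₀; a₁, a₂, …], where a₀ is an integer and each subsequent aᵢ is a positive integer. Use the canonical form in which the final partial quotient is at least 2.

Repeatedly divide and take the remainder:
-6245 ÷ 1109 → quotient -6, remainder 409
1109 ÷ 409 → quotient 2, remainder 291
409 ÷ 291 → quotient 1, remainder 118
291 ÷ 118 → quotient 2, remainder 55
118 ÷ 55 → quotient 2, remainder 8
55 ÷ 8 → quotient 6, remainder 7
8 ÷ 7 → quotient 1, remainder 1
7 ÷ 1 → quotient 7, remainder 0

[-6; 2, 1, 2, 2, 6, 1, 7]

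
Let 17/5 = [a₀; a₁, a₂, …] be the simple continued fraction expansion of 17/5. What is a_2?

2

Repeatedly divide and take the remainder:
17 ÷ 5 → quotient 3, remainder 2
5 ÷ 2 → quotient 2, remainder 1
2 ÷ 1 → quotient 2, remainder 0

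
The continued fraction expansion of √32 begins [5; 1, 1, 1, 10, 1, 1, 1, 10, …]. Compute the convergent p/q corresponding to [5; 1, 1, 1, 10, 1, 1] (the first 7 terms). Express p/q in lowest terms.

379/67

Compute successive convergents:
a_0 = 5: 5/1
a_1 = 1: 6/1
a_2 = 1: 11/2
a_3 = 1: 17/3
a_4 = 10: 181/32
a_5 = 1: 198/35
a_6 = 1: 379/67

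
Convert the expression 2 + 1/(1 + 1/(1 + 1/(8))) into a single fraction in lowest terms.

43/17

Use the convergent recurrence hₖ = aₖ·hₖ₋₁ + hₖ₋₂ (and likewise for the denominators kₖ):
a_0 = 2: 2/1
a_1 = 1: 3/1
a_2 = 1: 5/2
a_3 = 8: 43/17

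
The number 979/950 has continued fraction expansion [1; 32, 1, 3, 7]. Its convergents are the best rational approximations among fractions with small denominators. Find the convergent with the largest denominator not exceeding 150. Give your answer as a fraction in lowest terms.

135/131

List convergents until the denominator exceeds the bound:
a_0 = 1: 1/1  (≤ bound)
a_1 = 32: 33/32  (≤ bound)
a_2 = 1: 34/33  (≤ bound)
a_3 = 3: 135/131  (≤ bound)
a_4 = 7: 979/950  (> 150, stop)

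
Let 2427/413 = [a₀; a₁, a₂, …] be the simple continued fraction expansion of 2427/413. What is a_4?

2427 ÷ 413 → quotient 5, remainder 362
413 ÷ 362 → quotient 1, remainder 51
362 ÷ 51 → quotient 7, remainder 5
51 ÷ 5 → quotient 10, remainder 1
5 ÷ 1 → quotient 5, remainder 0

5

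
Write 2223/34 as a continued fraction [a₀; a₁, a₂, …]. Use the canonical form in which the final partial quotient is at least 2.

[65; 2, 1, 1, 1, 1, 2]

Run the Euclidean algorithm, recording each quotient:
⌊2223/34⌋ = 65, remainder 13
⌊34/13⌋ = 2, remainder 8
⌊13/8⌋ = 1, remainder 5
⌊8/5⌋ = 1, remainder 3
⌊5/3⌋ = 1, remainder 2
⌊3/2⌋ = 1, remainder 1
⌊2/1⌋ = 2, remainder 0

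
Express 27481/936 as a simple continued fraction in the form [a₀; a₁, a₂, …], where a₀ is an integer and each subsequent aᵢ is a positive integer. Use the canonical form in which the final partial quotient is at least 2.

27481 ÷ 936 → quotient 29, remainder 337
936 ÷ 337 → quotient 2, remainder 262
337 ÷ 262 → quotient 1, remainder 75
262 ÷ 75 → quotient 3, remainder 37
75 ÷ 37 → quotient 2, remainder 1
37 ÷ 1 → quotient 37, remainder 0

[29; 2, 1, 3, 2, 37]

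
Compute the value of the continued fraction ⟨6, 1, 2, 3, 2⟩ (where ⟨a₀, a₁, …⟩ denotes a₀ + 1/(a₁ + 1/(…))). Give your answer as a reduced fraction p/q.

154/23

a_0 = 6: 6/1
a_1 = 1: 7/1
a_2 = 2: 20/3
a_3 = 3: 67/10
a_4 = 2: 154/23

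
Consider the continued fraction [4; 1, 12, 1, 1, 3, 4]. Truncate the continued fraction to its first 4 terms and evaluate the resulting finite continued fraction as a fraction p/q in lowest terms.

69/14

Compute successive convergents:
a_0 = 4: 4/1
a_1 = 1: 5/1
a_2 = 12: 64/13
a_3 = 1: 69/14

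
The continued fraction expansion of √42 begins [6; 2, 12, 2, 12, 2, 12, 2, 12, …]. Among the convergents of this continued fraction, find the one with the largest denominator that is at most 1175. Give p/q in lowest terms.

4206/649

List convergents until the denominator exceeds the bound:
a_0 = 6: 6/1  (≤ bound)
a_1 = 2: 13/2  (≤ bound)
a_2 = 12: 162/25  (≤ bound)
a_3 = 2: 337/52  (≤ bound)
a_4 = 12: 4206/649  (≤ bound)
a_5 = 2: 8749/1350  (> 1175, stop)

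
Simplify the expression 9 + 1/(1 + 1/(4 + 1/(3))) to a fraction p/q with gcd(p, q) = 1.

157/16

Start with 3.
4 + 1/(3/1) = 4 + 1/3 = 13/3
1 + 1/(13/3) = 1 + 3/13 = 16/13
9 + 1/(16/13) = 9 + 13/16 = 157/16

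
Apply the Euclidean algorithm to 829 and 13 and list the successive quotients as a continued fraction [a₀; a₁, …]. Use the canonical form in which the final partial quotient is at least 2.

Run the Euclidean algorithm, recording each quotient:
⌊829/13⌋ = 63, remainder 10
⌊13/10⌋ = 1, remainder 3
⌊10/3⌋ = 3, remainder 1
⌊3/1⌋ = 3, remainder 0

[63; 1, 3, 3]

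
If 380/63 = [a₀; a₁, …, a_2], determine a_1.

31

⌊380/63⌋ = 6, remainder 2
⌊63/2⌋ = 31, remainder 1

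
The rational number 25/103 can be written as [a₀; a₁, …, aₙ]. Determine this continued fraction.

25 = 0·103 + 25, so a_0 = 0
103 = 4·25 + 3, so a_1 = 4
25 = 8·3 + 1, so a_2 = 8
3 = 3·1 + 0, so a_3 = 3

[0; 4, 8, 3]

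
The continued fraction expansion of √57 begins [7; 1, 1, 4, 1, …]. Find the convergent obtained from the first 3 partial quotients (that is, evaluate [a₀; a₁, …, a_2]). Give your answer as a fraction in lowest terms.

Start with 1.
1 + 1/(1/1) = 1 + 1/1 = 2/1
7 + 1/(2/1) = 7 + 1/2 = 15/2

15/2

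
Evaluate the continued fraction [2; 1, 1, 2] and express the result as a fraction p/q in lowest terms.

a_0 = 2: 2/1
a_1 = 1: 3/1
a_2 = 1: 5/2
a_3 = 2: 13/5

13/5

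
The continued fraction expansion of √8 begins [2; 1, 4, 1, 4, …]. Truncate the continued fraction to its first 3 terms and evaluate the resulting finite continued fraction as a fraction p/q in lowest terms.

Work from the innermost term outward:
Start with 4.
1 + 1/(4/1) = 1 + 1/4 = 5/4
2 + 1/(5/4) = 2 + 4/5 = 14/5

14/5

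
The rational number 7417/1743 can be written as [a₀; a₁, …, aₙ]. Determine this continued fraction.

Apply division with remainder until the remainder is 0:
7417 ÷ 1743 → quotient 4, remainder 445
1743 ÷ 445 → quotient 3, remainder 408
445 ÷ 408 → quotient 1, remainder 37
408 ÷ 37 → quotient 11, remainder 1
37 ÷ 1 → quotient 37, remainder 0

[4; 3, 1, 11, 37]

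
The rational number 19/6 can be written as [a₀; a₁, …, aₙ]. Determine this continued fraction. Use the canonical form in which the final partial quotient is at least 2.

[3; 6]

Repeatedly divide and take the remainder:
⌊19/6⌋ = 3, remainder 1
⌊6/1⌋ = 6, remainder 0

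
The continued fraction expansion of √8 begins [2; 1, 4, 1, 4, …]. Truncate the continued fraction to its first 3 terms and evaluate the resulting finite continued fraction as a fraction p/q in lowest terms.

a_0 = 2: 2/1
a_1 = 1: 3/1
a_2 = 4: 14/5

14/5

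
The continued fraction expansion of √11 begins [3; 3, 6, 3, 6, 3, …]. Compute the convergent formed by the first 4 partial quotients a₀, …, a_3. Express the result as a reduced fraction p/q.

199/60

Compute successive convergents:
a_0 = 3: 3/1
a_1 = 3: 10/3
a_2 = 6: 63/19
a_3 = 3: 199/60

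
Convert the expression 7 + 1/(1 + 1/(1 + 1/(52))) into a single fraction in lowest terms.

788/105

a_0 = 7: 7/1
a_1 = 1: 8/1
a_2 = 1: 15/2
a_3 = 52: 788/105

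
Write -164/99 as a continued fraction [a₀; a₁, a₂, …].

Run the Euclidean algorithm, recording each quotient:
-164 = -2·99 + 34, so a_0 = -2
99 = 2·34 + 31, so a_1 = 2
34 = 1·31 + 3, so a_2 = 1
31 = 10·3 + 1, so a_3 = 10
3 = 3·1 + 0, so a_4 = 3

[-2; 2, 1, 10, 3]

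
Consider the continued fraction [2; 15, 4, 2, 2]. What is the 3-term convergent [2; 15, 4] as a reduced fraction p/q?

Start with 4.
15 + 1/(4/1) = 15 + 1/4 = 61/4
2 + 1/(61/4) = 2 + 4/61 = 126/61

126/61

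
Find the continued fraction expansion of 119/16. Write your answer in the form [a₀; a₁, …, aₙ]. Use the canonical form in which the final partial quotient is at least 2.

[7; 2, 3, 2]

⌊119/16⌋ = 7, remainder 7
⌊16/7⌋ = 2, remainder 2
⌊7/2⌋ = 3, remainder 1
⌊2/1⌋ = 2, remainder 0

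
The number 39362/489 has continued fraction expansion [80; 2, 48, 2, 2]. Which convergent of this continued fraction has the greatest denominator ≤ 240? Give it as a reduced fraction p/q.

a_0 = 80: 80/1  (≤ bound)
a_1 = 2: 161/2  (≤ bound)
a_2 = 48: 7808/97  (≤ bound)
a_3 = 2: 15777/196  (≤ bound)
a_4 = 2: 39362/489  (> 240, stop)

15777/196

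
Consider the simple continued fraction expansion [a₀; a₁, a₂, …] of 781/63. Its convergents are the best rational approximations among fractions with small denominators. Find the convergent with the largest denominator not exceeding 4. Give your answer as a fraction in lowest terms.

37/3

a_0 = 12: 12/1  (≤ bound)
a_1 = 2: 25/2  (≤ bound)
a_2 = 1: 37/3  (≤ bound)
a_3 = 1: 62/5  (> 4, stop)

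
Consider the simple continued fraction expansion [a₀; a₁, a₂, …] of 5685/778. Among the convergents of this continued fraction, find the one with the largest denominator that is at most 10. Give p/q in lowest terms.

73/10

a_0 = 7: 7/1  (≤ bound)
a_1 = 3: 22/3  (≤ bound)
a_2 = 3: 73/10  (≤ bound)
a_3 = 1: 95/13  (> 10, stop)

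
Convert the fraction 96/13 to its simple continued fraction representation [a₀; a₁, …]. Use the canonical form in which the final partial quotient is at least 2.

⌊96/13⌋ = 7, remainder 5
⌊13/5⌋ = 2, remainder 3
⌊5/3⌋ = 1, remainder 2
⌊3/2⌋ = 1, remainder 1
⌊2/1⌋ = 2, remainder 0

[7; 2, 1, 1, 2]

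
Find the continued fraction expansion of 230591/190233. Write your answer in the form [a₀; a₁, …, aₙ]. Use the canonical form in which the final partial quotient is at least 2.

Run the Euclidean algorithm, recording each quotient:
230591 ÷ 190233 → quotient 1, remainder 40358
190233 ÷ 40358 → quotient 4, remainder 28801
40358 ÷ 28801 → quotient 1, remainder 11557
28801 ÷ 11557 → quotient 2, remainder 5687
11557 ÷ 5687 → quotient 2, remainder 183
5687 ÷ 183 → quotient 31, remainder 14
183 ÷ 14 → quotient 13, remainder 1
14 ÷ 1 → quotient 14, remainder 0

[1; 4, 1, 2, 2, 31, 13, 14]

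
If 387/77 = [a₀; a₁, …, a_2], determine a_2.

2

Run the Euclidean algorithm, recording each quotient:
387 ÷ 77 → quotient 5, remainder 2
77 ÷ 2 → quotient 38, remainder 1
2 ÷ 1 → quotient 2, remainder 0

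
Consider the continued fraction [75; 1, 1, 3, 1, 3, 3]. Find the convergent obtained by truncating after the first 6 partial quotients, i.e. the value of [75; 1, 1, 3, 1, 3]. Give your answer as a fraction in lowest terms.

a_0 = 75: 75/1
a_1 = 1: 76/1
a_2 = 1: 151/2
a_3 = 3: 529/7
a_4 = 1: 680/9
a_5 = 3: 2569/34

2569/34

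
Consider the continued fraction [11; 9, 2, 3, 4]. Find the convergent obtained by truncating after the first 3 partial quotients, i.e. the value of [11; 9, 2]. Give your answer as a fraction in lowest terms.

211/19

Start with 2.
9 + 1/(2/1) = 9 + 1/2 = 19/2
11 + 1/(19/2) = 11 + 2/19 = 211/19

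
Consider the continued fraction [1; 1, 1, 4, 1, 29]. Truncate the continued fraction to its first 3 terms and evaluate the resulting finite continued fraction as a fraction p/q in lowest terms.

3/2

Build up convergents one term at a time:
a_0 = 1: 1/1
a_1 = 1: 2/1
a_2 = 1: 3/2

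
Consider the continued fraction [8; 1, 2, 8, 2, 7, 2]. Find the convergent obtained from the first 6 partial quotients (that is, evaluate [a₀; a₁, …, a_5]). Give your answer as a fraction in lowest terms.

3437/396

a_0 = 8: 8/1
a_1 = 1: 9/1
a_2 = 2: 26/3
a_3 = 8: 217/25
a_4 = 2: 460/53
a_5 = 7: 3437/396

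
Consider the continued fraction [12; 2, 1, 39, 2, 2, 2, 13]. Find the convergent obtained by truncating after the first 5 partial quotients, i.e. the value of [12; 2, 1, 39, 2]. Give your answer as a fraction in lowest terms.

Use the convergent recurrence hₖ = aₖ·hₖ₋₁ + hₖ₋₂ (and likewise for the denominators kₖ):
a_0 = 12: 12/1
a_1 = 2: 25/2
a_2 = 1: 37/3
a_3 = 39: 1468/119
a_4 = 2: 2973/241

2973/241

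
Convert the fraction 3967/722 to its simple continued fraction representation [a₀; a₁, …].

[5; 2, 44, 1, 1, 1, 2]

3967 ÷ 722 → quotient 5, remainder 357
722 ÷ 357 → quotient 2, remainder 8
357 ÷ 8 → quotient 44, remainder 5
8 ÷ 5 → quotient 1, remainder 3
5 ÷ 3 → quotient 1, remainder 2
3 ÷ 2 → quotient 1, remainder 1
2 ÷ 1 → quotient 2, remainder 0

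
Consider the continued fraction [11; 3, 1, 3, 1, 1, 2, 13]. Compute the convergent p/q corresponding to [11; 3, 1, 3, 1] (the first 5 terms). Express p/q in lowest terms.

Build up convergents one term at a time:
a_0 = 11: 11/1
a_1 = 3: 34/3
a_2 = 1: 45/4
a_3 = 3: 169/15
a_4 = 1: 214/19

214/19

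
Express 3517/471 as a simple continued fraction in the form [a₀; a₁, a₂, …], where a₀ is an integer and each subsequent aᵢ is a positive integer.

Run the Euclidean algorithm, recording each quotient:
3517 ÷ 471 → quotient 7, remainder 220
471 ÷ 220 → quotient 2, remainder 31
220 ÷ 31 → quotient 7, remainder 3
31 ÷ 3 → quotient 10, remainder 1
3 ÷ 1 → quotient 3, remainder 0

[7; 2, 7, 10, 3]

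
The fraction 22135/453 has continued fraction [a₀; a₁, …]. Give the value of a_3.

3

⌊22135/453⌋ = 48, remainder 391
⌊453/391⌋ = 1, remainder 62
⌊391/62⌋ = 6, remainder 19
⌊62/19⌋ = 3, remainder 5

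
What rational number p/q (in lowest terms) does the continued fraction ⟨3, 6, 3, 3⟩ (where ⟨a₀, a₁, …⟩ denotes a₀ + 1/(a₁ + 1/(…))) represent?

199/63

a_0 = 3: 3/1
a_1 = 6: 19/6
a_2 = 3: 60/19
a_3 = 3: 199/63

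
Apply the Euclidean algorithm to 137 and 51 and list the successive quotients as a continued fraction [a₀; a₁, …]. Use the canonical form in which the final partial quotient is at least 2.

[2; 1, 2, 5, 3]

Apply division with remainder until the remainder is 0:
137 = 2·51 + 35, so a_0 = 2
51 = 1·35 + 16, so a_1 = 1
35 = 2·16 + 3, so a_2 = 2
16 = 5·3 + 1, so a_3 = 5
3 = 3·1 + 0, so a_4 = 3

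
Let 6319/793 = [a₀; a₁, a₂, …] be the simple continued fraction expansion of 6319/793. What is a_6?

1

6319 = 7·793 + 768, so a_0 = 7
793 = 1·768 + 25, so a_1 = 1
768 = 30·25 + 18, so a_2 = 30
25 = 1·18 + 7, so a_3 = 1
18 = 2·7 + 4, so a_4 = 2
7 = 1·4 + 3, so a_5 = 1
4 = 1·3 + 1, so a_6 = 1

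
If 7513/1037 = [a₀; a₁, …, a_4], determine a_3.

10

Apply division with remainder until the remainder is 0:
⌊7513/1037⌋ = 7, remainder 254
⌊1037/254⌋ = 4, remainder 21
⌊254/21⌋ = 12, remainder 2
⌊21/2⌋ = 10, remainder 1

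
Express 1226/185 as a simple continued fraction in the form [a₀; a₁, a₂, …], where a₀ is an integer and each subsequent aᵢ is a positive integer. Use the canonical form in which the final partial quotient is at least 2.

Run the Euclidean algorithm, recording each quotient:
1226 = 6·185 + 116, so a_0 = 6
185 = 1·116 + 69, so a_1 = 1
116 = 1·69 + 47, so a_2 = 1
69 = 1·47 + 22, so a_3 = 1
47 = 2·22 + 3, so a_4 = 2
22 = 7·3 + 1, so a_5 = 7
3 = 3·1 + 0, so a_6 = 3

[6; 1, 1, 1, 2, 7, 3]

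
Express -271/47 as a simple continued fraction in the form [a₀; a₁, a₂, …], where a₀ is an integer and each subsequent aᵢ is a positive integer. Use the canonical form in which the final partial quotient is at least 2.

⌊-271/47⌋ = -6, remainder 11
⌊47/11⌋ = 4, remainder 3
⌊11/3⌋ = 3, remainder 2
⌊3/2⌋ = 1, remainder 1
⌊2/1⌋ = 2, remainder 0

[-6; 4, 3, 1, 2]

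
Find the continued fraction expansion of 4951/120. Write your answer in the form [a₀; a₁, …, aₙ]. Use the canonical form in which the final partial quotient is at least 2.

[41; 3, 1, 6, 1, 3]

4951 ÷ 120 → quotient 41, remainder 31
120 ÷ 31 → quotient 3, remainder 27
31 ÷ 27 → quotient 1, remainder 4
27 ÷ 4 → quotient 6, remainder 3
4 ÷ 3 → quotient 1, remainder 1
3 ÷ 1 → quotient 3, remainder 0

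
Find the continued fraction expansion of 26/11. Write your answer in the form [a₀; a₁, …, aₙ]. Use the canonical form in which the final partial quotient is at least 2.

[2; 2, 1, 3]

Repeatedly divide and take the remainder:
⌊26/11⌋ = 2, remainder 4
⌊11/4⌋ = 2, remainder 3
⌊4/3⌋ = 1, remainder 1
⌊3/1⌋ = 3, remainder 0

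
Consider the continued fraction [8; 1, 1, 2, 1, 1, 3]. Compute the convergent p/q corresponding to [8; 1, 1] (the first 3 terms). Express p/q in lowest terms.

Build up convergents one term at a time:
a_0 = 8: 8/1
a_1 = 1: 9/1
a_2 = 1: 17/2

17/2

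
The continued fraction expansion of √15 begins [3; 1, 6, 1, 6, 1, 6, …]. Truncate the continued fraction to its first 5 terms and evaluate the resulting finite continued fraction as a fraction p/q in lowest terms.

213/55

Compute successive convergents:
a_0 = 3: 3/1
a_1 = 1: 4/1
a_2 = 6: 27/7
a_3 = 1: 31/8
a_4 = 6: 213/55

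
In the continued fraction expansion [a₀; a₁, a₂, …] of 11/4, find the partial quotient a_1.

1

⌊11/4⌋ = 2, remainder 3
⌊4/3⌋ = 1, remainder 1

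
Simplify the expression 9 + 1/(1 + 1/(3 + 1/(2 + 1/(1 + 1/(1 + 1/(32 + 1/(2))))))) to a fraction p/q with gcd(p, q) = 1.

14229/1456

Use the convergent recurrence hₖ = aₖ·hₖ₋₁ + hₖ₋₂ (and likewise for the denominators kₖ):
a_0 = 9: 9/1
a_1 = 1: 10/1
a_2 = 3: 39/4
a_3 = 2: 88/9
a_4 = 1: 127/13
a_5 = 1: 215/22
a_6 = 32: 7007/717
a_7 = 2: 14229/1456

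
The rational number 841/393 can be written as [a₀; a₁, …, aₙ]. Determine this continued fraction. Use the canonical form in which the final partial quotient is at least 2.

⌊841/393⌋ = 2, remainder 55
⌊393/55⌋ = 7, remainder 8
⌊55/8⌋ = 6, remainder 7
⌊8/7⌋ = 1, remainder 1
⌊7/1⌋ = 7, remainder 0

[2; 7, 6, 1, 7]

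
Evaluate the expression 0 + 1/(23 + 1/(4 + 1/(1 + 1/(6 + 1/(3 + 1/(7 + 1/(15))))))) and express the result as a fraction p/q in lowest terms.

11852/275033

Collapse the nested fraction from the inside out:
Start with 15.
7 + 1/(15/1) = 7 + 1/15 = 106/15
3 + 1/(106/15) = 3 + 15/106 = 333/106
6 + 1/(333/106) = 6 + 106/333 = 2104/333
1 + 1/(2104/333) = 1 + 333/2104 = 2437/2104
4 + 1/(2437/2104) = 4 + 2104/2437 = 11852/2437
23 + 1/(11852/2437) = 23 + 2437/11852 = 275033/11852
0 + 1/(275033/11852) = 0 + 11852/275033 = 11852/275033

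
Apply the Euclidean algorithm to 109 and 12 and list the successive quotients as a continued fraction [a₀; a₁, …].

Repeatedly divide and take the remainder:
109 = 9·12 + 1, so a_0 = 9
12 = 12·1 + 0, so a_1 = 12

[9; 12]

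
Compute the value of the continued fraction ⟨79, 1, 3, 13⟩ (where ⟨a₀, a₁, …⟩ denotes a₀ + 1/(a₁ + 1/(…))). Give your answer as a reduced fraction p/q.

4227/53

Start with 13.
3 + 1/(13/1) = 3 + 1/13 = 40/13
1 + 1/(40/13) = 1 + 13/40 = 53/40
79 + 1/(53/40) = 79 + 40/53 = 4227/53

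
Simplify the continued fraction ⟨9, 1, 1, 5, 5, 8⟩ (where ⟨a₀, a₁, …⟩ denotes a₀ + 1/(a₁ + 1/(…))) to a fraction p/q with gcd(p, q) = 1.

4457/467

Start with 8.
5 + 1/(8/1) = 5 + 1/8 = 41/8
5 + 1/(41/8) = 5 + 8/41 = 213/41
1 + 1/(213/41) = 1 + 41/213 = 254/213
1 + 1/(254/213) = 1 + 213/254 = 467/254
9 + 1/(467/254) = 9 + 254/467 = 4457/467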